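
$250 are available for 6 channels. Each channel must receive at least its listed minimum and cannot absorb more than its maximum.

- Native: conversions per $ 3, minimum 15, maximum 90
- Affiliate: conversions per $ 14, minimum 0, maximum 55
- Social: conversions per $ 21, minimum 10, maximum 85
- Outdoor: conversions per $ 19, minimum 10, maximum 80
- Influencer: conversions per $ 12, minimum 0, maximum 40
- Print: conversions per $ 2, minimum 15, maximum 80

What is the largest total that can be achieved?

4150

Meeting every minimum uses 15+0+10+10+0+15 = 50 $, leaving 200.
Order the channels by conversions per $: Social 21 > Outdoor 19 > Affiliate 14 > Influencer 12 > Native 3 > Print 2.
Social: +75 to 85 (cap) ; 125 left.
Give Outdoor 70 more to hit its cap of 80 ; 55 left.
Affiliate takes 55 more to reach its cap of 55 ; 0 left.
Total = 3×15 + 14×55 + 21×85 + 19×80 + 2×15 = 4150.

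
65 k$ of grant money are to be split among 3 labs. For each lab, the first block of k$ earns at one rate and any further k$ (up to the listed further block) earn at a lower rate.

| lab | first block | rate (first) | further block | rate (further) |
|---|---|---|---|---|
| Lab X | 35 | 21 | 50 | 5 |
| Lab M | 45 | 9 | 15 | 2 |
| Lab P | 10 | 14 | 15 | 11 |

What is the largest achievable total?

1085

Treat each block as its own option and order by rate: Lab X/T1 21 > Lab P/T1 14 > Lab P/T2 11 > Lab M/T1 9 > Lab X/T2 5 > Lab M/T2 2.
Lab X T1 at 21: fill all 35 — 30 left.
Fill Lab P T1 block (10 at 14) — 20 left.
Lab P T2 at 11: fill all 15 — 5 left.
Lab M T1 at 9: only 5 left, fill 5.
Total = 21×35 + 14×10 + 11×15 + 9×5 = 1085.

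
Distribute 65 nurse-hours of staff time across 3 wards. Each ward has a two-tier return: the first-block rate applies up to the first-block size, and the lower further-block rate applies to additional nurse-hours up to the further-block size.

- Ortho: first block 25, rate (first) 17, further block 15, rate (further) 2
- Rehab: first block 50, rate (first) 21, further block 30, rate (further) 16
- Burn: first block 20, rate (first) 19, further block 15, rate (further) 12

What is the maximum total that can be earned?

1335

Order all 6 blocks by rate: Rehab/first 21 > Burn/first 19 > Ortho/first 17 > Rehab/second 16 > Burn/second 12 > Ortho/second 2.
Fill Rehab first block (50 at 21) → 15 left.
15 remain; put them into Burn first at 19.
Total = 21×50 + 19×15 = 1335.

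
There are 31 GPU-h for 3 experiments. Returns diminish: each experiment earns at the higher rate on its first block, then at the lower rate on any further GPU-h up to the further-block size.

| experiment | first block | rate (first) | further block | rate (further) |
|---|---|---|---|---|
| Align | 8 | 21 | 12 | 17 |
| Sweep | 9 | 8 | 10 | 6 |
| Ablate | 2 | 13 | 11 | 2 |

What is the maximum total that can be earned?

Treat each block as its own option and order by rate: Align/tier1 21 > Align/tier2 17 > Ablate/tier1 13 > Sweep/tier1 8 > Sweep/tier2 6 > Ablate/tier2 2.
Align tier1 at 21: fill all 8 — 23 left.
Fill Align tier2 block (12 at 17) — 11 left.
Ablate tier1 at 13: fill all 2 — 9 left.
Fill Sweep tier1 block (9 at 8) — 0 left.
Total = 21×8 + 17×12 + 13×2 + 8×9 = 470.

470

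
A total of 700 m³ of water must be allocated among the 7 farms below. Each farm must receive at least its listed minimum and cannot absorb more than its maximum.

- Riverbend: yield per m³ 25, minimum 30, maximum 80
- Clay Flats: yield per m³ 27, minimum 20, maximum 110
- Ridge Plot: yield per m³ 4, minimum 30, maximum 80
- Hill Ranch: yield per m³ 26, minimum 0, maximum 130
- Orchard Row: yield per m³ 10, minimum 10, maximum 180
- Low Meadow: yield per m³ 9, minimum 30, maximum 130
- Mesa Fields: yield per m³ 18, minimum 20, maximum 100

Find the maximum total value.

Meeting every minimum uses 30+20+30+0+10+30+20 = 140 m³, leaving 560.
Order the farms by yield per m³: Clay Flats 27 > Hill Ranch 26 > Riverbend 25 > Mesa Fields 18 > Orchard Row 10 > Low Meadow 9 > Ridge Plot 4.
Give Clay Flats 90 more to hit its cap of 110 → 470 left.
Hill Ranch takes 130 more to reach its cap of 130 → 340 left.
Give Riverbend 50 more to hit its cap of 80 → 290 left.
Give Mesa Fields 80 more to hit its cap of 100 → 210 left.
Orchard Row: +170 to 180 (cap) → 40 left.
Only 40 left; Low Meadow takes them to reach 70.
Total = 25×80 + 27×110 + 4×30 + 26×130 + 10×180 + 9×70 + 18×100 = 12700.

12700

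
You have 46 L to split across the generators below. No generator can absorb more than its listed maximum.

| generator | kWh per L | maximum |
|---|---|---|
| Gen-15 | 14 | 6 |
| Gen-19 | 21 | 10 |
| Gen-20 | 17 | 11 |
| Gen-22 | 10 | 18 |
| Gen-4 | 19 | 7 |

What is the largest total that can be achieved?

Rank by kWh per L: Gen-19 21 > Gen-4 19 > Gen-20 17 > Gen-15 14 > Gen-22 10.
Gen-19 takes 10 to reach its cap of 10 ; 36 left.
Gen-4: +7 to 7 (cap) ; 29 left.
Give Gen-20 11 to hit its cap of 11 ; 18 left.
Gen-15 takes 6 to reach its cap of 6 ; 12 left.
Gen-22 has room for 18 but only 12 remain, so it gets 12.
Total = 14×6 + 21×10 + 17×11 + 10×12 + 19×7 = 734.

734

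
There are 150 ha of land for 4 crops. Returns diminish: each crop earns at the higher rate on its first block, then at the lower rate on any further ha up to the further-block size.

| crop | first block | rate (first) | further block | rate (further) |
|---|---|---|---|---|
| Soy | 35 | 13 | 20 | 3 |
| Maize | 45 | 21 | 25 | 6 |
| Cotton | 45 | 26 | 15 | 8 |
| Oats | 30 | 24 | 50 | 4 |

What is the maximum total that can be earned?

Treat each block as its own option and order by rate: Cotton/tier1 26 > Oats/tier1 24 > Maize/tier1 21 > Soy/tier1 13 > Cotton/tier2 8 > Maize/tier2 6 > Oats/tier2 4 > Soy/tier2 3.
Cotton/tier1 (26): +45 — 105 left.
Oats/tier1 (24): +30 — 75 left.
Maize/tier1 (21): +45 — 30 left.
30 remain; put them into Soy tier1 at 13.
Total = 26×45 + 24×30 + 21×45 + 13×30 = 3225.

3225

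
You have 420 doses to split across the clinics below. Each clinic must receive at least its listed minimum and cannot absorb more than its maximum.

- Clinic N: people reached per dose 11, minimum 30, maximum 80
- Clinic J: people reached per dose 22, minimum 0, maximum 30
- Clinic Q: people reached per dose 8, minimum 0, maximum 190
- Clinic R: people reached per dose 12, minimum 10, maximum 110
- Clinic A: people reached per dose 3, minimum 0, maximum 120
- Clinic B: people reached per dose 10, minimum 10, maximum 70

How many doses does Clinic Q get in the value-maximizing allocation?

Meeting every minimum uses 30+0+0+10+0+10 = 50 doses, leaving 370.
Rank by people reached per dose: Clinic J 22 > Clinic R 12 > Clinic N 11 > Clinic B 10 > Clinic Q 8 > Clinic A 3.
Clinic J takes 30 more to reach its cap of 30 ; 340 left.
Clinic R: +100 to 110 (cap) ; 240 left.
Give Clinic N 50 more to hit its cap of 80 ; 190 left.
Give Clinic B 60 more to hit its cap of 70 ; 130 left.
Only 130 left; Clinic Q takes them to reach 130.

130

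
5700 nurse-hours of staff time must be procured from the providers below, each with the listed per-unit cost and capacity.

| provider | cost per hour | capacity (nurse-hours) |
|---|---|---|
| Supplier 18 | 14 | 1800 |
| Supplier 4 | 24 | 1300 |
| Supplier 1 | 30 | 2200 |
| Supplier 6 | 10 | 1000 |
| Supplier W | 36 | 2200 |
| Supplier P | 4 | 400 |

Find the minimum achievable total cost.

Use providers in increasing cost order.
Take 400 from Supplier P at 4 ; need 5300 more.
Supplier 6 at 10: take all 1000 nurse-hours ; 4300 still needed.
Supplier 18 at 14: take all 1800 nurse-hours ; 2500 still needed.
Take 1300 from Supplier 4 at 24 ; need 1200 more.
Supplier 1 (30): take the remaining 1200 ; done.
Supplier W: unused.
Cost = 400×4 + 1000×10 + 1800×14 + 1300×24 + 1200×30 = 104000.

104000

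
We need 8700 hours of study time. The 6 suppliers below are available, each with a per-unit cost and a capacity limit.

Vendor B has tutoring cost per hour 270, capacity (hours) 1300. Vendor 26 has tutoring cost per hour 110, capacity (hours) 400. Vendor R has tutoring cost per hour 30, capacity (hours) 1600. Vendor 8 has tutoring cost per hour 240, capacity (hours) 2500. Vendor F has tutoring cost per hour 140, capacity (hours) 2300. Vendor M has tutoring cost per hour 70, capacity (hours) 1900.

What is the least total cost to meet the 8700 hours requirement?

Cheapest first:
Take 1600 from Vendor R at 30 — need 7100 more.
Take 1900 from Vendor M at 70 — need 5200 more.
Vendor 26 (110): use full 400 — 4800 hours to go.
Vendor F at 140: take all 2300 hours — 2500 still needed.
Vendor 8 at 240: take all 2500 hours — 0 still needed.
Vendor B: unused.
Cost = 1600×30 + 1900×70 + 400×110 + 2300×140 + 2500×240 = 1147000.

1147000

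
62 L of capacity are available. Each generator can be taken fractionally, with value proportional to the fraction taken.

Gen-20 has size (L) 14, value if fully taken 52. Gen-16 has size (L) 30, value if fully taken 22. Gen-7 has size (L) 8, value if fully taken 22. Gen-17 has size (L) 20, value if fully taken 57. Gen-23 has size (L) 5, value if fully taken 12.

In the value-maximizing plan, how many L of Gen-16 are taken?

15

Rank by value-to-size ratio: Gen-20 52/14≈3.71, Gen-17 57/20≈2.85, Gen-7 22/8≈2.75, Gen-23 12/5≈2.4, Gen-16 22/30≈0.733.
Gen-20: take in full, 14 L for value 52 → 48 left.
Take all of Gen-17 (20 L, value 57) → 28 L left.
Take all of Gen-7 (8 L, value 22) → 20 L left.
Gen-23: take in full, 5 L for value 12 → 15 left.
15 L left: a 15/30 share of Gen-16 gives 22×15/30 = 11.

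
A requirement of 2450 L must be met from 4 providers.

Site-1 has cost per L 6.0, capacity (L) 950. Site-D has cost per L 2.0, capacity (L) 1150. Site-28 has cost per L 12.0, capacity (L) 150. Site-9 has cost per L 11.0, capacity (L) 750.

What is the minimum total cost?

11850

Fill from the cheapest provider first.
Site-D at 2.0: take all 1150 L ; 1300 still needed.
Site-1 at 6.0: take all 950 L ; 350 still needed.
Take 350 from Site-9 at 11.0 to finish.
Site-28: unused.
Cost = 1150×2.0 + 950×6.0 + 350×11.0 = 11850.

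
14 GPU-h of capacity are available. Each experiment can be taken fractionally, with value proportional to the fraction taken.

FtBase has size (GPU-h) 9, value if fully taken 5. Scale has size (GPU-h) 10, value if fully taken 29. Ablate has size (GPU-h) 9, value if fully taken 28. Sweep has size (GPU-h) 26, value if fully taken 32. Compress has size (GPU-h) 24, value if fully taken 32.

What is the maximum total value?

Best value per unit of size first: Ablate 28/9≈3.11, Scale 29/10≈2.9, Compress 32/24≈1.33, Sweep 32/26≈1.23, FtBase 5/9≈0.556.
All 9 GPU-h of Ablate fit (value 28) → 5 remain.
5 GPU-h left: a 5/10 share of Scale gives 29×5/10 = 14.5.
Total value = 42.5.

42.5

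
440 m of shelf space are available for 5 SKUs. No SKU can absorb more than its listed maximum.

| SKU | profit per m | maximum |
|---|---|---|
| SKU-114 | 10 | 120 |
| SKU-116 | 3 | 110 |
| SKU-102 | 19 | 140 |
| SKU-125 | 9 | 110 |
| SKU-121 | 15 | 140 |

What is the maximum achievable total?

6320

Rank by profit per m: SKU-102 19 > SKU-121 15 > SKU-114 10 > SKU-125 9 > SKU-116 3.
SKU-102 takes 140 to reach its cap of 140 ; 300 left.
SKU-121 takes 140 to reach its cap of 140 ; 160 left.
SKU-114: +120 to 120 (cap) ; 40 left.
Only 40 left; SKU-125 takes them to reach 40.
Total = 10×120 + 19×140 + 9×40 + 15×140 = 6320.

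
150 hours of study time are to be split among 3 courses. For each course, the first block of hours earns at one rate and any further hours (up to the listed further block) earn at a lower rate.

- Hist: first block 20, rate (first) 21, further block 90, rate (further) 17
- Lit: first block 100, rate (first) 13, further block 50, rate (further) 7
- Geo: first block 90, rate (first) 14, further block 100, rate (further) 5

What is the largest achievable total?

2510

Treat each block as its own option and order by rate: Hist/first 21 > Hist/second 17 > Geo/first 14 > Lit/first 13 > Lit/second 7 > Geo/second 5.
Hist/first (21): +20 ; 130 left.
Hist second at 17: fill all 90 ; 40 left.
Geo first at 14: only 40 left, fill 40.
Total = 21×20 + 17×90 + 14×40 = 2510.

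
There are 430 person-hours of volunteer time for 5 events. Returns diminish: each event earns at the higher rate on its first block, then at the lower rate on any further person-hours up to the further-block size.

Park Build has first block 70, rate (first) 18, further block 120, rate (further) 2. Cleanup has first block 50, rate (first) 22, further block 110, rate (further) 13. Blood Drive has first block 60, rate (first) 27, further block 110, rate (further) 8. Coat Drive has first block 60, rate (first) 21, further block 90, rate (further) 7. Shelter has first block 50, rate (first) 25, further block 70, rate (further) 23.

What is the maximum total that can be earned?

Treat each block as its own option and order by rate: Blood Drive/T1 27 > Shelter/T1 25 > Shelter/T2 23 > Cleanup/T1 22 > Coat Drive/T1 21 > Park Build/T1 18 > Cleanup/T2 13 > Blood Drive/T2 8 > Coat Drive/T2 7 > Park Build/T2 2.
Blood Drive T1 at 27: fill all 60 → 370 left.
Shelter/T1 (25): +50 → 320 left.
Fill Shelter T2 block (70 at 23) → 250 left.
Fill Cleanup T1 block (50 at 22) → 200 left.
Coat Drive T1 at 21: fill all 60 → 140 left.
Fill Park Build T1 block (70 at 18) → 70 left.
70 remain; put them into Cleanup T2 at 13.
Total = 27×60 + 25×50 + 23×70 + 22×50 + 21×60 + 18×70 + 13×70 = 9010.

9010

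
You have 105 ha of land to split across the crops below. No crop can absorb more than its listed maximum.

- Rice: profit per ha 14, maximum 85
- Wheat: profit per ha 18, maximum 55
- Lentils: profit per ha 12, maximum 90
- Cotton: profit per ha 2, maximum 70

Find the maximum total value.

1690

Highest profit per ha first: Wheat 18 > Rice 14 > Lentils 12 > Cotton 2.
Give Wheat 55 to hit its cap of 55 ; 50 left.
Rice has room for 85 but only 50 remain, so it gets 50.
Total = 14×50 + 18×55 = 1690.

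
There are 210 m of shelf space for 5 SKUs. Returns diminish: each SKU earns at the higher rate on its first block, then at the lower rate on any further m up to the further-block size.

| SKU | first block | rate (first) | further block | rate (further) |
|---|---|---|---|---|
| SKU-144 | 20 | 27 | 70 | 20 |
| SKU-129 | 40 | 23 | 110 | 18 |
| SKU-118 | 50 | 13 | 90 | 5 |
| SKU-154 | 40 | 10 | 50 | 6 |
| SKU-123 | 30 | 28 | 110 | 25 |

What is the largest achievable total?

5250

Rank every tier by rate: SKU-123/first 28 > SKU-144/first 27 > SKU-123/second 25 > SKU-129/first 23 > SKU-144/second 20 > SKU-129/second 18 > SKU-118/first 13 > SKU-154/first 10 > SKU-154/second 6 > SKU-118/second 5.
Fill SKU-123 first block (30 at 28) — 180 left.
Fill SKU-144 first block (20 at 27) — 160 left.
SKU-123 second at 25: fill all 110 — 50 left.
SKU-129/first (23): +40 — 10 left.
SKU-144 second at 20: only 10 left, fill 10.
Total = 28×30 + 27×20 + 25×110 + 23×40 + 20×10 = 5250.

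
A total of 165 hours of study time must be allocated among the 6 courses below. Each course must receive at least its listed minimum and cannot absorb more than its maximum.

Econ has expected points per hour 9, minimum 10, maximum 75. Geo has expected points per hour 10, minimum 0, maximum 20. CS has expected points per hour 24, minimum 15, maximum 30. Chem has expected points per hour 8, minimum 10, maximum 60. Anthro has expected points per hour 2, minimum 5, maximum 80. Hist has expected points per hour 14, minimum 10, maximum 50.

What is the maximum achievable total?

2160

Meeting every minimum uses 10+0+15+10+5+10 = 50 hours, leaving 115.
Rank by expected points per hour: CS 24 > Hist 14 > Geo 10 > Econ 9 > Chem 8 > Anthro 2.
Give CS 15 more to hit its cap of 30 — 100 left.
Hist takes 40 more to reach its cap of 50 — 60 left.
Geo takes 20 more to reach its cap of 20 — 40 left.
Only 40 left; Econ takes them to reach 50.
Total = 9×50 + 10×20 + 24×30 + 8×10 + 2×5 + 14×50 = 2160.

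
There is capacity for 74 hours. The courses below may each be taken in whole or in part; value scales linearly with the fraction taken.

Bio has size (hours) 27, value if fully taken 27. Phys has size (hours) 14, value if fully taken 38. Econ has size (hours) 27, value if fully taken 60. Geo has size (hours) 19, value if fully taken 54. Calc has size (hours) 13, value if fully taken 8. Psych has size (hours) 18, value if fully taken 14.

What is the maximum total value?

Best value per unit of size first: Geo 54/19≈2.84, Phys 38/14≈2.71, Econ 60/27≈2.22, Bio 27/27≈1, Psych 14/18≈0.778, Calc 8/13≈0.615.
Geo: take in full, 19 hours for value 54 → 55 left.
Take all of Phys (14 hours, value 38) → 41 hours left.
Econ: take in full, 27 hours for value 60 → 14 left.
Fill the last 14 hours with part of Bio: 14/27 of it earns 14.
Total value = 166.

166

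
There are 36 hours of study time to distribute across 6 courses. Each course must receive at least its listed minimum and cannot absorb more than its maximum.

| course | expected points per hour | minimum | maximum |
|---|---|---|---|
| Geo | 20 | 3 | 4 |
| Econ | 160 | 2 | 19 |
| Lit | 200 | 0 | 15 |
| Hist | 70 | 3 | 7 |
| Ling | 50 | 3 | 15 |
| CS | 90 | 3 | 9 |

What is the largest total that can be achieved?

5130

Meeting every minimum uses 3+2+0+3+3+3 = 14 hours, leaving 22.
Highest expected points per hour first: Lit 200 > Econ 160 > CS 90 > Hist 70 > Ling 50 > Geo 20.
Lit: +15 to 15 (cap) ; 7 left.
Econ has room for 17 more but only 7 remain, so it gets 9.
Total = 20×3 + 160×9 + 200×15 + 70×3 + 50×3 + 90×3 = 5130.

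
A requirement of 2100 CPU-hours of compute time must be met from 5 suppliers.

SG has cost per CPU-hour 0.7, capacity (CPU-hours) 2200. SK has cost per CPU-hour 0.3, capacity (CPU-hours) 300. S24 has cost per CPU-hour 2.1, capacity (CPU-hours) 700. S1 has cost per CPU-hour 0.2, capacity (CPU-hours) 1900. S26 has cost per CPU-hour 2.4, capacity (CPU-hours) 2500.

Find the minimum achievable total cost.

440

Use suppliers in increasing cost order.
S1 at 0.2: take all 1900 CPU-hours — 200 still needed.
SK (0.3): take the remaining 200 — done.
SG, S24, S26: unused.
Cost = 1900×0.2 + 200×0.3 = 440.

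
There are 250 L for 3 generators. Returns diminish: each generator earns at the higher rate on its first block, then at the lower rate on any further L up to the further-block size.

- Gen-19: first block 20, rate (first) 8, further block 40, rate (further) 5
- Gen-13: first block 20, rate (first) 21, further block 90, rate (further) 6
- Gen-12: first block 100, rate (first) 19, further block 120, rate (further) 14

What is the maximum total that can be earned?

4080

Rank every tier by rate: Gen-13/first 21 > Gen-12/first 19 > Gen-12/second 14 > Gen-19/first 8 > Gen-13/second 6 > Gen-19/second 5.
Gen-13/first (21): +20 → 230 left.
Fill Gen-12 first block (100 at 19) → 130 left.
Gen-12/second (14): +120 → 10 left.
Gen-19/first: +10 of 20 at 8; pool empty.
Total = 21×20 + 19×100 + 14×120 + 8×10 = 4080.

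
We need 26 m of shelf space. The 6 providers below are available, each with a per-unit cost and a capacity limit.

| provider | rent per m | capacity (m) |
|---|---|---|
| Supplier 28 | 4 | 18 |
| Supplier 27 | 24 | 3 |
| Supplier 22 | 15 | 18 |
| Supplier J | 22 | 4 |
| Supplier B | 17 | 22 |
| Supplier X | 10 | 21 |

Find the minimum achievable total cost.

152

Fill from the cheapest provider first.
Supplier 28 at 4: take all 18 m — 8 still needed.
Supplier X at 10: take 8 of its 21 — requirement met.
Supplier 22, Supplier B, Supplier J, Supplier 27: unused.
Cost = 18×4 + 8×10 = 152.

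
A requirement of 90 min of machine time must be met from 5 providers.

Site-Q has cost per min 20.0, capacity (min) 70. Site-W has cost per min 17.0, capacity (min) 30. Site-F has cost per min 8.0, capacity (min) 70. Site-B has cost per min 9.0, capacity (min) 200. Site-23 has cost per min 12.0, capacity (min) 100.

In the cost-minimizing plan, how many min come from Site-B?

20

Use providers in increasing cost order.
Site-F at 8.0: take all 70 min — 20 still needed.
Take 20 from Site-B at 9.0 to finish.
Site-23, Site-W, Site-Q: unused.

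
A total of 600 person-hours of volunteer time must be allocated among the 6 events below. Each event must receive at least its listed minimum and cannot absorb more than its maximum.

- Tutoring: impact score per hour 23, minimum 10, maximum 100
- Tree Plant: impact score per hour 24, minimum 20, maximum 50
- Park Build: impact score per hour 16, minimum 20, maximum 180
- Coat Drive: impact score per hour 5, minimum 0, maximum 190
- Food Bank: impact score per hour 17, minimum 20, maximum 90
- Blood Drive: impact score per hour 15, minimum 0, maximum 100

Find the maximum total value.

Meeting every minimum uses 10+20+20+0+20+0 = 70 person-hours, leaving 530.
Order the events by impact score per hour: Tree Plant 24 > Tutoring 23 > Food Bank 17 > Park Build 16 > Blood Drive 15 > Coat Drive 5.
Tree Plant: +30 to 50 (cap) ; 500 left.
Tutoring: +90 to 100 (cap) ; 410 left.
Give Food Bank 70 more to hit its cap of 90 ; 340 left.
Give Park Build 160 more to hit its cap of 180 ; 180 left.
Give Blood Drive 100 more to hit its cap of 100 ; 80 left.
Coat Drive has room for 190 more but only 80 remain, so it gets 80.
Total = 23×100 + 24×50 + 16×180 + 5×80 + 17×90 + 15×100 = 9810.

9810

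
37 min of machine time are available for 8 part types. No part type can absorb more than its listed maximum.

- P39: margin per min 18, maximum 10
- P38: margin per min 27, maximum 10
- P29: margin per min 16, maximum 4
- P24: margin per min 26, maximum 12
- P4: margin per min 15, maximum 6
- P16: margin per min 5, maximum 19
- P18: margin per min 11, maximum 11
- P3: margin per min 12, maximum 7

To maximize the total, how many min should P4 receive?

1

Highest margin per min first: P38 27 > P24 26 > P39 18 > P29 16 > P4 15 > P3 12 > P18 11 > P16 5.
P38: +10 to 10 (cap) — 27 left.
P24: +12 to 12 (cap) — 15 left.
P39 takes 10 to reach its cap of 10 — 5 left.
Give P29 4 to hit its cap of 4 — 1 left.
P4 has room for 6 but only 1 remain, so it gets 1.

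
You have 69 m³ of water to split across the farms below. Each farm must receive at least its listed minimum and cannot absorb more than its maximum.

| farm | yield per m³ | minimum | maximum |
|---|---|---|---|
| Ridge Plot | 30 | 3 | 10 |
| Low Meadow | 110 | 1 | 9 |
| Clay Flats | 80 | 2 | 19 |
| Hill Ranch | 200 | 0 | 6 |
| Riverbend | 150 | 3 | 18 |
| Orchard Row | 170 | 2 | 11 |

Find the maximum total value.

8460

Meeting every minimum uses 3+1+2+0+3+2 = 11 m³, leaving 58.
Order the farms by yield per m³: Hill Ranch 200 > Orchard Row 170 > Riverbend 150 > Low Meadow 110 > Clay Flats 80 > Ridge Plot 30.
Give Hill Ranch 6 more to hit its cap of 6 ; 52 left.
Orchard Row: +9 to 11 (cap) ; 43 left.
Riverbend: +15 to 18 (cap) ; 28 left.
Low Meadow: +8 to 9 (cap) ; 20 left.
Give Clay Flats 17 more to hit its cap of 19 ; 3 left.
Only 3 left; Ridge Plot takes them to reach 6.
Total = 30×6 + 110×9 + 80×19 + 200×6 + 150×18 + 170×11 = 8460.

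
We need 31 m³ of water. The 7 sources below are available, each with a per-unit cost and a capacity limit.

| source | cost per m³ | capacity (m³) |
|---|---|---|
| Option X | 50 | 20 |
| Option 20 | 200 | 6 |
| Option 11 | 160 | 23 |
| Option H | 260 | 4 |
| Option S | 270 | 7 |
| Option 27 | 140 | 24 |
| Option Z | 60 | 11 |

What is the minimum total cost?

1660

Use sources in increasing cost order.
Take 20 from Option X at 50 → need 11 more.
Option Z at 60: take all 11 m³ → 0 still needed.
Option 27, Option 11, Option 20, Option H, Option S: unused.
Cost = 20×50 + 11×60 = 1660.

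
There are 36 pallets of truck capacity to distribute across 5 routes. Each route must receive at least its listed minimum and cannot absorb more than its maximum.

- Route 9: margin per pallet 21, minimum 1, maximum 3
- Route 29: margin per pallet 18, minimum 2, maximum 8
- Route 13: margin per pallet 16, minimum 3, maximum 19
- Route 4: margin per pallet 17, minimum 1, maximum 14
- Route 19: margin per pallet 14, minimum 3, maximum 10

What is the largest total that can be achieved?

Meeting every minimum uses 1+2+3+1+3 = 10 pallets, leaving 26.
Order the routes by margin per pallet: Route 9 21 > Route 29 18 > Route 4 17 > Route 13 16 > Route 19 14.
Route 9: +2 to 3 (cap) ; 24 left.
Route 29: +6 to 8 (cap) ; 18 left.
Give Route 4 13 more to hit its cap of 14 ; 5 left.
Route 13: +5 (room for 16) → 8. Pool exhausted.
Total = 21×3 + 18×8 + 16×8 + 17×14 + 14×3 = 615.

615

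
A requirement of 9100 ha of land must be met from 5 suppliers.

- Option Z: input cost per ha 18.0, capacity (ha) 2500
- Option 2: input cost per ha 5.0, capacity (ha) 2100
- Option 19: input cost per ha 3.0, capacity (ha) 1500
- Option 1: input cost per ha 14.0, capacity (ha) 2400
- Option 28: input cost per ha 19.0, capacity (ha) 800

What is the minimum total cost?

Use suppliers in increasing cost order.
Option 19 at 3.0: take all 1500 ha ; 7600 still needed.
Option 2 (5.0): use full 2100 ; 5500 ha to go.
Take 2400 from Option 1 at 14.0 ; need 3100 more.
Take 2500 from Option Z at 18.0 ; need 600 more.
Take 600 from Option 28 at 19.0 to finish.
Cost = 1500×3.0 + 2100×5.0 + 2400×14.0 + 2500×18.0 + 600×19.0 = 105000.

105000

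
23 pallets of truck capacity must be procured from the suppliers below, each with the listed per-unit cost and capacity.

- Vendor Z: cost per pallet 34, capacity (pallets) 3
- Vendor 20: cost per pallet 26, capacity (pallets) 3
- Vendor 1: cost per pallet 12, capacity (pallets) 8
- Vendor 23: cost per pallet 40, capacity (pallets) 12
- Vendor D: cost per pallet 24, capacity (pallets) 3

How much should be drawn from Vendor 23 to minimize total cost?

6

Cheapest first:
Vendor 1 at 12: take all 8 pallets — 15 still needed.
Vendor D (24): use full 3 — 12 pallets to go.
Take 3 from Vendor 20 at 26 — need 9 more.
Vendor Z (34): use full 3 — 6 pallets to go.
Vendor 23 at 40: take 6 of its 12 — requirement met.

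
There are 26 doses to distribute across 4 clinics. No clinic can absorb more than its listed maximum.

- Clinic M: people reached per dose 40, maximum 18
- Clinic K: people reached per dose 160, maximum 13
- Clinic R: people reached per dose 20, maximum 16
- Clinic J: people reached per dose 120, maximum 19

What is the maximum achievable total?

3640

Order the clinics by people reached per dose: Clinic K 160 > Clinic J 120 > Clinic M 40 > Clinic R 20.
Give Clinic K 13 to hit its cap of 13 → 13 left.
Clinic J: +13 (room for 19) → 13. Pool exhausted.
Total = 160×13 + 120×13 = 3640.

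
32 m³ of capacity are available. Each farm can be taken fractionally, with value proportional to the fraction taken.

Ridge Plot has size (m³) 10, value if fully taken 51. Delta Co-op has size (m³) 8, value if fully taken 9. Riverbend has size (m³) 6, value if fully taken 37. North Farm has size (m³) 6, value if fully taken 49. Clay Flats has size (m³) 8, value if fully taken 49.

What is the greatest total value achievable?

Rank by value-to-size ratio: North Farm 49/6≈8.17, Riverbend 37/6≈6.17, Clay Flats 49/8≈6.12, Ridge Plot 51/10≈5.1, Delta Co-op 9/8≈1.12.
All 6 m³ of North Farm fit (value 49) — 26 remain.
Riverbend: take in full, 6 m³ for value 37 — 20 left.
Clay Flats: take in full, 8 m³ for value 49 — 12 left.
All 10 m³ of Ridge Plot fit (value 51) — 2 remain.
Fill the last 2 m³ with part of Delta Co-op: 2/8 of it earns 2.25.
Total value = 188.25.

188.25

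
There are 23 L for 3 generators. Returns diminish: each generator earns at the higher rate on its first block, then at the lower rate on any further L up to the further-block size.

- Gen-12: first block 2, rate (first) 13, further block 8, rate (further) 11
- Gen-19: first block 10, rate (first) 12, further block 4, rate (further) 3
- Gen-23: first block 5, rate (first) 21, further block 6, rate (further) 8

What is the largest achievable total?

317

Rank every tier by rate: Gen-23/first 21 > Gen-12/first 13 > Gen-19/first 12 > Gen-12/second 11 > Gen-23/second 8 > Gen-19/second 3.
Gen-23/first (21): +5 → 18 left.
Gen-12/first (13): +2 → 16 left.
Fill Gen-19 first block (10 at 12) → 6 left.
6 remain; put them into Gen-12 second at 11.
Total = 21×5 + 13×2 + 12×10 + 11×6 = 317.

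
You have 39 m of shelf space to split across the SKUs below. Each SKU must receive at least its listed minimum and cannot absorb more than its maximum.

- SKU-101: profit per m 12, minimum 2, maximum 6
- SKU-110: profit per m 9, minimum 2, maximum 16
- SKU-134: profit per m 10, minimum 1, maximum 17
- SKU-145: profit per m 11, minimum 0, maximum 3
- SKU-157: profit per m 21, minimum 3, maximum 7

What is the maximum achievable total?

Meeting every minimum uses 2+2+1+0+3 = 8 m, leaving 31.
Highest profit per m first: SKU-157 21 > SKU-101 12 > SKU-145 11 > SKU-134 10 > SKU-110 9.
SKU-157 takes 4 more to reach its cap of 7 → 27 left.
SKU-101 takes 4 more to reach its cap of 6 → 23 left.
Give SKU-145 3 more to hit its cap of 3 → 20 left.
Give SKU-134 16 more to hit its cap of 17 → 4 left.
SKU-110: +4 (room for 14) → 6. Pool exhausted.
Total = 12×6 + 9×6 + 10×17 + 11×3 + 21×7 = 476.

476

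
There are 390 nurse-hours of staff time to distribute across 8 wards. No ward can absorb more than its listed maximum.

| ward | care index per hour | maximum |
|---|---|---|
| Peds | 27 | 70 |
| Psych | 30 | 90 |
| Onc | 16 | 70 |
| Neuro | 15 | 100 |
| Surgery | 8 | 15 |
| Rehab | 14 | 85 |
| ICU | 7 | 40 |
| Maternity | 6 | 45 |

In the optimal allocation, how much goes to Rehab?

Rank by care index per hour: Psych 30 > Peds 27 > Onc 16 > Neuro 15 > Rehab 14 > Surgery 8 > ICU 7 > Maternity 6.
Give Psych 90 to hit its cap of 90 — 300 left.
Peds: +70 to 70 (cap) — 230 left.
Onc: +70 to 70 (cap) — 160 left.
Neuro takes 100 to reach its cap of 100 — 60 left.
Rehab has room for 85 but only 60 remain, so it gets 60.

60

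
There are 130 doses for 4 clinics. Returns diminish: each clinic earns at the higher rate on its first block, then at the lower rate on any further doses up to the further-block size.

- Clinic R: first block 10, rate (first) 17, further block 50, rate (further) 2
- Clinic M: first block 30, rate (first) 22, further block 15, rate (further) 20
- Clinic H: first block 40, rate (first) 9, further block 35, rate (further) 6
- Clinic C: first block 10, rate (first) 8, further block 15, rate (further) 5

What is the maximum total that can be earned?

Order all 8 blocks by rate: Clinic M/first 22 > Clinic M/second 20 > Clinic R/first 17 > Clinic H/first 9 > Clinic C/first 8 > Clinic H/second 6 > Clinic C/second 5 > Clinic R/second 2.
Clinic M first at 22: fill all 30 → 100 left.
Clinic M/second (20): +15 → 85 left.
Clinic R first at 17: fill all 10 → 75 left.
Clinic H/first (9): +40 → 35 left.
Clinic C first at 8: fill all 10 → 25 left.
Clinic H second at 6: only 25 left, fill 25.
Total = 22×30 + 20×15 + 17×10 + 9×40 + 8×10 + 6×25 = 1720.

1720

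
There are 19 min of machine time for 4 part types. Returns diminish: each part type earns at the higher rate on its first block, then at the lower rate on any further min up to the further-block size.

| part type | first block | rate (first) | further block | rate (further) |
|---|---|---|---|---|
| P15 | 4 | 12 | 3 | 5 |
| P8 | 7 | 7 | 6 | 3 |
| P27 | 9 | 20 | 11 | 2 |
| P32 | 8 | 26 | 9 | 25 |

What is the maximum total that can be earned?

473

Rank every tier by rate: P32/T1 26 > P32/T2 25 > P27/T1 20 > P15/T1 12 > P8/T1 7 > P15/T2 5 > P8/T2 3 > P27/T2 2.
P32/T1 (26): +8 → 11 left.
P32 T2 at 25: fill all 9 → 2 left.
P27/T1: +2 of 9 at 20; pool empty.
Total = 26×8 + 25×9 + 20×2 = 473.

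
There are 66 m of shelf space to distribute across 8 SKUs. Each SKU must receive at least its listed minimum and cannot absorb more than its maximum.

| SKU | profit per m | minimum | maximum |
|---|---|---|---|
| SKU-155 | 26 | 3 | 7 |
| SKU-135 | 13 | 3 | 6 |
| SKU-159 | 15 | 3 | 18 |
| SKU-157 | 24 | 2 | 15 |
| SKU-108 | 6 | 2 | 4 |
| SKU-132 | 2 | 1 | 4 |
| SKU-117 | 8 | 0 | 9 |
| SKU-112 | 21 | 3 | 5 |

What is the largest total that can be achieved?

Meeting every minimum uses 3+3+3+2+2+1+0+3 = 17 m, leaving 49.
Order the SKUs by profit per m: SKU-155 26 > SKU-157 24 > SKU-112 21 > SKU-159 15 > SKU-135 13 > SKU-117 8 > SKU-108 6 > SKU-132 2.
Give SKU-155 4 more to hit its cap of 7 — 45 left.
SKU-157: +13 to 15 (cap) — 32 left.
Give SKU-112 2 more to hit its cap of 5 — 30 left.
Give SKU-159 15 more to hit its cap of 18 — 15 left.
SKU-135 takes 3 more to reach its cap of 6 — 12 left.
SKU-117 takes 9 more to reach its cap of 9 — 3 left.
SKU-108: +2 to 4 (cap) — 1 left.
SKU-132: +1 (room for 3) → 2. Pool exhausted.
Total = 26×7 + 13×6 + 15×18 + 24×15 + 6×4 + 2×2 + 8×9 + 21×5 = 1095.

1095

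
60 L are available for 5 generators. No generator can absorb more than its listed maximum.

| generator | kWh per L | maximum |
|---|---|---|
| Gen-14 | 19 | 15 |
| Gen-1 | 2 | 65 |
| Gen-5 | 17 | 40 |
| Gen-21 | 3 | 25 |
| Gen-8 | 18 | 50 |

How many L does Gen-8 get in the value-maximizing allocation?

Highest kWh per L first: Gen-14 19 > Gen-8 18 > Gen-5 17 > Gen-21 3 > Gen-1 2.
Gen-14 takes 15 to reach its cap of 15 — 45 left.
Gen-8 has room for 50 but only 45 remain, so it gets 45.

45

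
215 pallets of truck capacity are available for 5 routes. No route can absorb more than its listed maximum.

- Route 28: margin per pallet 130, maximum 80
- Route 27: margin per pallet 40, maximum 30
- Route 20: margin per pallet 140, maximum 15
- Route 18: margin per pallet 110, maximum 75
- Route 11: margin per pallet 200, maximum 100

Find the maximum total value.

34700

Rank by margin per pallet: Route 11 200 > Route 20 140 > Route 28 130 > Route 18 110 > Route 27 40.
Route 11: +100 to 100 (cap) — 115 left.
Give Route 20 15 to hit its cap of 15 — 100 left.
Route 28 takes 80 to reach its cap of 80 — 20 left.
Route 18: +20 (room for 75) → 20. Pool exhausted.
Total = 130×80 + 140×15 + 110×20 + 200×100 = 34700.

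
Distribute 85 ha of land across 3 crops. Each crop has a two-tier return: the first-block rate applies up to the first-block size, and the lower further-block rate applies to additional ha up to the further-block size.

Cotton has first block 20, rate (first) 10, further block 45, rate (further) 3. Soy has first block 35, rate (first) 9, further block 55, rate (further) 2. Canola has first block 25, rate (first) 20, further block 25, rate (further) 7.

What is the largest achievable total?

1050

Treat each block as its own option and order by rate: Canola/tier1 20 > Cotton/tier1 10 > Soy/tier1 9 > Canola/tier2 7 > Cotton/tier2 3 > Soy/tier2 2.
Fill Canola tier1 block (25 at 20) — 60 left.
Fill Cotton tier1 block (20 at 10) — 40 left.
Fill Soy tier1 block (35 at 9) — 5 left.
Canola/tier2: +5 of 25 at 7; pool empty.
Total = 20×25 + 10×20 + 9×35 + 7×5 = 1050.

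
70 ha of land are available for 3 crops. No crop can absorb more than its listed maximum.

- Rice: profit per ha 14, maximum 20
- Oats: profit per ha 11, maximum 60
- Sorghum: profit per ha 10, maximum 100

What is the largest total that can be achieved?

Order the crops by profit per ha: Rice 14 > Oats 11 > Sorghum 10.
Rice takes 20 to reach its cap of 20 — 50 left.
Only 50 left; Oats takes them to reach 50.
Total = 14×20 + 11×50 = 830.

830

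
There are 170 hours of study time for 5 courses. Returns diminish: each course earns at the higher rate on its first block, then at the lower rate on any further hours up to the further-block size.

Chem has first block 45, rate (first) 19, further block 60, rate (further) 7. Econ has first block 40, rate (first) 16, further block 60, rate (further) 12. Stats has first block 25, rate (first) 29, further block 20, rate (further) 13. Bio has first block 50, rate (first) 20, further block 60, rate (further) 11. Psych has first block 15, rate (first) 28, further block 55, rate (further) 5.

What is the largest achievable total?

Order all 10 blocks by rate: Stats/tier1 29 > Psych/tier1 28 > Bio/tier1 20 > Chem/tier1 19 > Econ/tier1 16 > Stats/tier2 13 > Econ/tier2 12 > Bio/tier2 11 > Chem/tier2 7 > Psych/tier2 5.
Stats tier1 at 29: fill all 25 → 145 left.
Psych tier1 at 28: fill all 15 → 130 left.
Bio tier1 at 20: fill all 50 → 80 left.
Fill Chem tier1 block (45 at 19) → 35 left.
Econ tier1 at 16: only 35 left, fill 35.
Total = 29×25 + 28×15 + 20×50 + 19×45 + 16×35 = 3560.

3560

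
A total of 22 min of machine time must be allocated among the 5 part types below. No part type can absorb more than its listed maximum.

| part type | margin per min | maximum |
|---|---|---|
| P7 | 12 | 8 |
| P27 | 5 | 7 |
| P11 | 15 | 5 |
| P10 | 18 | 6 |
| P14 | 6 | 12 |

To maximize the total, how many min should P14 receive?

Highest margin per min first: P10 18 > P11 15 > P7 12 > P14 6 > P27 5.
Give P10 6 to hit its cap of 6 — 16 left.
P11: +5 to 5 (cap) — 11 left.
P7: +8 to 8 (cap) — 3 left.
P14 has room for 12 but only 3 remain, so it gets 3.

3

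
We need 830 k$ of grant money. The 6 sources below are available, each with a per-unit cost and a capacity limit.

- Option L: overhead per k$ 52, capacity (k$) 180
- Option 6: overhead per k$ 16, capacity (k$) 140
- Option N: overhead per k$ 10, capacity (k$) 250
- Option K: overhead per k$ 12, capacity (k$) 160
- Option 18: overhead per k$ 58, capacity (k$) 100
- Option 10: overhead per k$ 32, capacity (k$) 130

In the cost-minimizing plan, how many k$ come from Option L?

150

Use sources in increasing cost order.
Option N (10): use full 250 ; 580 k$ to go.
Option K at 12: take all 160 k$ ; 420 still needed.
Option 6 (16): use full 140 ; 280 k$ to go.
Take 130 from Option 10 at 32 ; need 150 more.
Option L (52): take the remaining 150 ; done.
Option 18: unused.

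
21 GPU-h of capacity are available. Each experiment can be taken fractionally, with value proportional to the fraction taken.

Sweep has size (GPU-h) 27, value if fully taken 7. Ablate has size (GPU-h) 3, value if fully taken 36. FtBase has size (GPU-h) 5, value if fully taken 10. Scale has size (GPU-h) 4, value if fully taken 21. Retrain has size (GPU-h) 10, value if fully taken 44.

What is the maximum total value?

109

Rank by value-to-size ratio: Ablate 36/3≈12, Scale 21/4≈5.25, Retrain 44/10≈4.4, FtBase 10/5≈2, Sweep 7/27≈0.259.
Take all of Ablate (3 GPU-h, value 36) → 18 GPU-h left.
Take all of Scale (4 GPU-h, value 21) → 14 GPU-h left.
Take all of Retrain (10 GPU-h, value 44) → 4 GPU-h left.
Fill the last 4 GPU-h with part of FtBase: 4/5 of it earns 8.
Total value = 109.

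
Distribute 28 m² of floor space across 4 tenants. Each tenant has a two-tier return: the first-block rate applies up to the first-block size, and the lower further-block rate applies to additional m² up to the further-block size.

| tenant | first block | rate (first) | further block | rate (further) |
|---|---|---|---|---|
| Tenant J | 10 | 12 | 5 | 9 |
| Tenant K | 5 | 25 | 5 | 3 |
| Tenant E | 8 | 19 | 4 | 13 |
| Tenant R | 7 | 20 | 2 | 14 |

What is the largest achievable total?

521

Treat each block as its own option and order by rate: Tenant K/first 25 > Tenant R/first 20 > Tenant E/first 19 > Tenant R/second 14 > Tenant E/second 13 > Tenant J/first 12 > Tenant J/second 9 > Tenant K/second 3.
Tenant K first at 25: fill all 5 — 23 left.
Tenant R first at 20: fill all 7 — 16 left.
Tenant E/first (19): +8 — 8 left.
Fill Tenant R second block (2 at 14) — 6 left.
Tenant E/second (13): +4 — 2 left.
Tenant J first at 12: only 2 left, fill 2.
Total = 25×5 + 20×7 + 19×8 + 14×2 + 13×4 + 12×2 = 521.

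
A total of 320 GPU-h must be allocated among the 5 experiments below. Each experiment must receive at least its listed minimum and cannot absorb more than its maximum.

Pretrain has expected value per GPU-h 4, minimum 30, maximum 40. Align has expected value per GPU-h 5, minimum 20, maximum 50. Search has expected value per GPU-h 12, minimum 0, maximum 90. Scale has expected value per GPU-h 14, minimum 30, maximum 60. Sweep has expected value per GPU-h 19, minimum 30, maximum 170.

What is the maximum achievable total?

Meeting every minimum uses 30+20+0+30+30 = 110 GPU-h, leaving 210.
Order the experiments by expected value per GPU-h: Sweep 19 > Scale 14 > Search 12 > Align 5 > Pretrain 4.
Sweep: +140 to 170 (cap) — 70 left.
Give Scale 30 more to hit its cap of 60 — 40 left.
Search: +40 (room for 90) → 40. Pool exhausted.
Total = 4×30 + 5×20 + 12×40 + 14×60 + 19×170 = 4770.

4770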